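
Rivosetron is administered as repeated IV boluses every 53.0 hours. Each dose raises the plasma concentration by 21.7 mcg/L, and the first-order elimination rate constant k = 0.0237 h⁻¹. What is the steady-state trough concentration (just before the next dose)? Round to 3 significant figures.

Fraction remaining after one interval: e^(−kτ) = e^(−0.02370 × 53.0) = 0.2848
R = 1 / (1 − 0.2848) = 1.398
Css,max = 21.7 × 1.398 = 30.34 mcg/L
Css,min = Css,max × e^(−kτ) = 30.34 × 0.2848 ≈ 8.64 mcg/L

8.64 mcg/L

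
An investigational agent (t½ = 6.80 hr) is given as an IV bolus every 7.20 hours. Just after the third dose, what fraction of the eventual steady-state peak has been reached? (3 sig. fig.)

0.889

k = ln 2 / 6.80 = 0.1019 hr⁻¹
f_n = 1 − e^(−nkτ) = 1 − e^(−3 × 0.1019 × 7.20) = 1 − e^(−2.202) = 1 − 0.1106 ≈ 0.889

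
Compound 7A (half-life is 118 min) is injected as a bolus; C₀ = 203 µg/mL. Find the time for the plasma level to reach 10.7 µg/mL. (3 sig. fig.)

501 minutes

k = ln 2 / 118 = 0.005874 min⁻¹
C(t) = C₀ e^(−kt)  ⇒  t = ln(C₀/C) / k
t = ln(203/10.7) / 0.005874 = 2.943 / 0.005874 ≈ 501 minutes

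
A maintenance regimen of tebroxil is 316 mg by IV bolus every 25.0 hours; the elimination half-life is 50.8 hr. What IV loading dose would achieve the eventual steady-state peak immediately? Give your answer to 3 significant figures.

1090 mg

k = ln 2 / 50.8 = 0.01364 hr⁻¹
Accumulation ratio R = 1 / (1 − e^(−kτ)) = 1 / (1 − e^(−0.01364×25.0)) = 1 / (1 − 0.7110) = 3.460
Loading dose = maintenance dose × R = 316 × 3.460 ≈ 1090 mg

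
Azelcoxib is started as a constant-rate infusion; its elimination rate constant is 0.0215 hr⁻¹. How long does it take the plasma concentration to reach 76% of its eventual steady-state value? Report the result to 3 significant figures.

f = 1 − e^(−kt)  ⇒  t = −ln(1 − f) / k
t = −ln(1 − 0.76) / 0.02150 = 1.427 / 0.02150 ≈ 66.4 hours

66.4 hours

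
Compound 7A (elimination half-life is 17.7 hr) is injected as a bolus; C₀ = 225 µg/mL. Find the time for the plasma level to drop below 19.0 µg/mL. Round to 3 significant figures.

63.1 hours

k = ln 2 / 17.7 = 0.03916 hr⁻¹
C(t) = C₀ e^(−kt)  ⇒  t = ln(C₀/C) / k
t = ln(225/19.0) / 0.03916 = 2.472 / 0.03916 ≈ 63.1 hours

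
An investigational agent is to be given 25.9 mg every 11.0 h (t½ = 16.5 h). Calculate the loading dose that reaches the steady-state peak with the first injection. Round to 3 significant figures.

k = ln 2 / 16.5 = 0.04201 h⁻¹
Accumulation ratio R = 1 / (1 − e^(−kτ)) = 1 / (1 − e^(−0.04201×11.0)) = 1 / (1 − 0.6300) = 2.702
Loading dose = maintenance dose × R = 25.9 × 2.702 ≈ 70.0 mg

70.0 mg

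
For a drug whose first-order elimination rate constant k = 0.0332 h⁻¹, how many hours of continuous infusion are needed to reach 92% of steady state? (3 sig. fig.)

76.1 hours

f = 1 − e^(−kt)  ⇒  t = −ln(1 − f) / k
t = −ln(1 − 0.92) / 0.03320 = 2.526 / 0.03320 ≈ 76.1 hours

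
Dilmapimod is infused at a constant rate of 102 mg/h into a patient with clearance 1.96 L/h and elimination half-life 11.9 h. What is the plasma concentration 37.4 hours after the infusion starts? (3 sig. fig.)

46.1 mg/L

Css = rate / CL = 102 / 1.96 = 52.04 mg/L
k = ln 2 / 11.9 = 0.05825 h⁻¹
C(t) = Css (1 − e^(−kt)) = 52.04 × (1 − e^(−2.178)) = 52.04 × 0.8868 ≈ 46.1 mg/L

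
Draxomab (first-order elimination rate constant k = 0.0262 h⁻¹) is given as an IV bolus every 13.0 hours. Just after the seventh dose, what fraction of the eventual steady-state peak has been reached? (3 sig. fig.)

f_n = 1 − e^(−nkτ) = 1 − e^(−7 × 0.02620 × 13.0) = 1 − e^(−2.384) = 1 − 0.09216 ≈ 0.908

0.908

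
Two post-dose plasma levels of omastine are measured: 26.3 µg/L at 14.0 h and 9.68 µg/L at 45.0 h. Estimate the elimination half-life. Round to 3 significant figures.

k = ln(C₁/C₂) / (t₂ − t₁) = ln(26.3/9.68) / (45.0 − 14.0)
  = 0.9995 / 31.00 = 0.03224 h⁻¹
t½ = ln 2 / k = ln 2 / 0.03224 ≈ 21.5 hours

21.5 hours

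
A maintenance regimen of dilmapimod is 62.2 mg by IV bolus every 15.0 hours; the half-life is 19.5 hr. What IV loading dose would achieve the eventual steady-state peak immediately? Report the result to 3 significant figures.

k = ln 2 / 19.5 = 0.03555 hr⁻¹
Accumulation ratio R = 1 / (1 − e^(−kτ)) = 1 / (1 − e^(−0.03555×15.0)) = 1 / (1 − 0.5867) = 2.420
Loading dose = maintenance dose × R = 62.2 × 2.420 ≈ 151 mg

151 mg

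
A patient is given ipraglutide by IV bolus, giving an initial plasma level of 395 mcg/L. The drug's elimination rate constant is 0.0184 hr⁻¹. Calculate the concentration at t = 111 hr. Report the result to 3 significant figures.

51.2 mcg/L

C(t) = C₀ e^(−kt) = 395 × e^(−0.01840 × 111) = 395 × e^(−2.042) = 395 × 0.1297 ≈ 51.2 mcg/L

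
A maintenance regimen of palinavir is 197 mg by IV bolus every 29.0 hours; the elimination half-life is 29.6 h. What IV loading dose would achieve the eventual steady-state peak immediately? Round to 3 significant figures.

400 mg

k = ln 2 / 29.6 = 0.02342 h⁻¹
Accumulation ratio R = 1 / (1 − e^(−kτ)) = 1 / (1 − e^(−0.02342×29.0)) = 1 / (1 − 0.5071) = 2.029
Loading dose = maintenance dose × R = 197 × 2.029 ≈ 400 mg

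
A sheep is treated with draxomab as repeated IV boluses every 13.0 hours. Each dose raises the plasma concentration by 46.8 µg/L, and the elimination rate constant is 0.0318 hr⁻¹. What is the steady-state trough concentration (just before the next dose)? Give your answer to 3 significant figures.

91.4 µg/L

Fraction remaining after one interval: e^(−kτ) = e^(−0.03180 × 13.0) = 0.6614
R = 1 / (1 − 0.6614) = 2.953
Css,max = 46.8 × 2.953 = 138.2 µg/L
Css,min = Css,max × e^(−kτ) = 138.2 × 0.6614 ≈ 91.4 µg/L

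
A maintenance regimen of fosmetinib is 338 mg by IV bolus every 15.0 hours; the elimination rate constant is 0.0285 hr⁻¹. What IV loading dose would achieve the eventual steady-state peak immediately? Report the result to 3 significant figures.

972 mg

Accumulation ratio R = 1 / (1 − e^(−kτ)) = 1 / (1 − e^(−0.02850×15.0)) = 1 / (1 − 0.6521) = 2.875
Loading dose = maintenance dose × R = 338 × 2.875 ≈ 972 mg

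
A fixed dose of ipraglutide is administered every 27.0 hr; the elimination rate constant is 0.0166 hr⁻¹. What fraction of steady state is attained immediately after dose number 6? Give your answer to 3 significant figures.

0.932

f_n = 1 − e^(−nkτ) = 1 − e^(−6 × 0.01660 × 27.0) = 1 − e^(−2.689) = 1 − 0.06794 ≈ 0.932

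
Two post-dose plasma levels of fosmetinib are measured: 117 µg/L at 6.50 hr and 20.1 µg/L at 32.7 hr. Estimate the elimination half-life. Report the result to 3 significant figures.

k = ln(C₁/C₂) / (t₂ − t₁) = ln(117/20.1) / (32.7 − 6.50)
  = 1.761 / 26.20 = 0.06723 hr⁻¹
t½ = ln 2 / k = ln 2 / 0.06723 ≈ 10.3 hours

10.3 hours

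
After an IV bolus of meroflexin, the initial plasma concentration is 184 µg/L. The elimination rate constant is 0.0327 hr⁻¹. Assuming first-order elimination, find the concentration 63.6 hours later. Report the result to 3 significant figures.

23.0 µg/L

C(t) = C₀ e^(−kt) = 184 × e^(−0.03270 × 63.6) = 184 × e^(−2.080) = 184 × 0.1250 ≈ 23.0 µg/L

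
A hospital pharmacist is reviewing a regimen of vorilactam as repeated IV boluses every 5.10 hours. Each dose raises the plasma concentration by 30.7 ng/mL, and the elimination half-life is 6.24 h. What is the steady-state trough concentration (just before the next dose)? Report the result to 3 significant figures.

k = ln 2 / 6.24 = 0.1111 h⁻¹
Fraction remaining after one interval: e^(−kτ) = e^(−0.1111 × 5.10) = 0.5675
R = 1 / (1 − 0.5675) = 2.312
Css,max = 30.7 × 2.312 = 70.98 ng/mL
Css,min = Css,max × e^(−kτ) = 70.98 × 0.5675 ≈ 40.3 ng/mL

40.3 ng/mL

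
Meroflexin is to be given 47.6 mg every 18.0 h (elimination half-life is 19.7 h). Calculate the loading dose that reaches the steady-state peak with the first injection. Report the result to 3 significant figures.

k = ln 2 / 19.7 = 0.03519 h⁻¹
Accumulation ratio R = 1 / (1 − e^(−kτ)) = 1 / (1 − e^(−0.03519×18.0)) = 1 / (1 − 0.5308) = 2.131
Loading dose = maintenance dose × R = 47.6 × 2.131 ≈ 101 mg

101 mg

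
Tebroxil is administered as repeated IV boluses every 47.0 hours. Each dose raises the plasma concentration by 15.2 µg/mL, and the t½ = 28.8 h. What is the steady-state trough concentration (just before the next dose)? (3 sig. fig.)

k = ln 2 / 28.8 = 0.02407 h⁻¹
Fraction remaining after one interval: e^(−kτ) = e^(−0.02407 × 47.0) = 0.3227
R = 1 / (1 − 0.3227) = 1.476
Css,max = 15.2 × 1.476 = 22.44 µg/mL
Css,min = Css,max × e^(−kτ) = 22.44 × 0.3227 ≈ 7.24 µg/mL

7.24 µg/mL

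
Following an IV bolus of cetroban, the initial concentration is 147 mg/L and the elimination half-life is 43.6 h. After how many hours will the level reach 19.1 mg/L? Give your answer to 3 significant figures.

k = ln 2 / 43.6 = 0.01590 h⁻¹
C(t) = C₀ e^(−kt)  ⇒  t = ln(C₀/C) / k
t = ln(147/19.1) / 0.01590 = 2.041 / 0.01590 ≈ 128 hours

128 hours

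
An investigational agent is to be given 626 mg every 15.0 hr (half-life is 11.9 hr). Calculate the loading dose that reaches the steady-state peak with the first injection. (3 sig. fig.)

k = ln 2 / 11.9 = 0.05825 hr⁻¹
Accumulation ratio R = 1 / (1 − e^(−kτ)) = 1 / (1 − e^(−0.05825×15.0)) = 1 / (1 − 0.4174) = 1.716
Loading dose = maintenance dose × R = 626 × 1.716 ≈ 1070 mg

1070 mg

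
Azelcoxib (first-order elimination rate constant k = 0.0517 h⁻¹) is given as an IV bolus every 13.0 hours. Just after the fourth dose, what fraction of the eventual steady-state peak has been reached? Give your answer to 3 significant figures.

f_n = 1 − e^(−nkτ) = 1 − e^(−4 × 0.05170 × 13.0) = 1 − e^(−2.688) = 1 − 0.06799 ≈ 0.932

0.932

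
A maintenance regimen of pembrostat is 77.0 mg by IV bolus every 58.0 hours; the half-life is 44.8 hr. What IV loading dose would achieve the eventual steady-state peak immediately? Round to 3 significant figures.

130 mg

k = ln 2 / 44.8 = 0.01547 hr⁻¹
Accumulation ratio R = 1 / (1 − e^(−kτ)) = 1 / (1 − e^(−0.01547×58.0)) = 1 / (1 − 0.4076) = 1.688
Loading dose = maintenance dose × R = 77.0 × 1.688 ≈ 130 mg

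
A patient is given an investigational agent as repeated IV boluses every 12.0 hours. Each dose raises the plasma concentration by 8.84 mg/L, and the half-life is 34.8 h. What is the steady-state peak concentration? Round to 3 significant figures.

41.6 mg/L

k = ln 2 / 34.8 = 0.01992 h⁻¹
Fraction remaining after one interval: e^(−kτ) = e^(−0.01992 × 12.0) = 0.7874
R = 1 / (1 − 0.7874) = 4.704
Css,max = 8.84 × 4.704 ≈ 41.6 mg/L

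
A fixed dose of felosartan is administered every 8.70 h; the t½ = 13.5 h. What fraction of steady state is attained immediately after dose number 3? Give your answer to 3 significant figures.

k = ln 2 / 13.5 = 0.05134 h⁻¹
f_n = 1 − e^(−nkτ) = 1 − e^(−3 × 0.05134 × 8.70) = 1 − e^(−1.340) = 1 − 0.2618 ≈ 0.738

0.738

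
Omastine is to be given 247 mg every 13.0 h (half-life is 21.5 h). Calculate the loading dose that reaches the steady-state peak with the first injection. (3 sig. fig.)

721 mg

k = ln 2 / 21.5 = 0.03224 h⁻¹
Accumulation ratio R = 1 / (1 − e^(−kτ)) = 1 / (1 − e^(−0.03224×13.0)) = 1 / (1 − 0.6576) = 2.921
Loading dose = maintenance dose × R = 247 × 2.921 ≈ 721 mg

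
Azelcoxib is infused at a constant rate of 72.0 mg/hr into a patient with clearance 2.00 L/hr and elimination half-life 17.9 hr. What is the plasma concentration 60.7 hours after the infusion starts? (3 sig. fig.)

Css = rate / CL = 72.0 / 2.00 = 36.00 µg/mL
k = ln 2 / 17.9 = 0.03872 hr⁻¹
C(t) = Css (1 − e^(−kt)) = 36.00 × (1 − e^(−2.351)) = 36.00 × 0.9047 ≈ 32.6 µg/mL

32.6 µg/mL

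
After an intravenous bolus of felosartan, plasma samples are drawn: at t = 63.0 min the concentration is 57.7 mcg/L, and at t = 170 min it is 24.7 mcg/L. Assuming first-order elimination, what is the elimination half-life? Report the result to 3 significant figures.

87.4 minutes

k = ln(C₁/C₂) / (t₂ − t₁) = ln(57.7/24.7) / (170 − 63.0)
  = 0.8485 / 107.0 = 0.007929 min⁻¹
t½ = ln 2 / k = ln 2 / 0.007929 ≈ 87.4 minutes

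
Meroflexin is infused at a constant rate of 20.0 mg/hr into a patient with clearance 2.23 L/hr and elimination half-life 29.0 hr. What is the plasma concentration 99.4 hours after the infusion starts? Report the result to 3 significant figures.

8.14 mg/L

Css = rate / CL = 20.0 / 2.23 = 8.969 mg/L
k = ln 2 / 29.0 = 0.02390 hr⁻¹
C(t) = Css (1 − e^(−kt)) = 8.969 × (1 − e^(−2.376)) = 8.969 × 0.9071 ≈ 8.14 mg/L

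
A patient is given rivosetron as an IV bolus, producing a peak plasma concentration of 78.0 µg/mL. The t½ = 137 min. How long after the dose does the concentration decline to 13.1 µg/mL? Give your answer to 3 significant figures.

k = ln 2 / 137 = 0.005059 min⁻¹
C(t) = C₀ e^(−kt)  ⇒  t = ln(C₀/C) / k
t = ln(78.0/13.1) / 0.005059 = 1.784 / 0.005059 ≈ 353 minutes

353 minutes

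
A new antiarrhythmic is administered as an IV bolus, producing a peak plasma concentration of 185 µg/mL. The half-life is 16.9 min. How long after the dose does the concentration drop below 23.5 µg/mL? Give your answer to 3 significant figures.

k = ln 2 / 16.9 = 0.04101 min⁻¹
C(t) = C₀ e^(−kt)  ⇒  t = ln(C₀/C) / k
t = ln(185/23.5) / 0.04101 = 2.063 / 0.04101 ≈ 50.3 minutes

50.3 minutes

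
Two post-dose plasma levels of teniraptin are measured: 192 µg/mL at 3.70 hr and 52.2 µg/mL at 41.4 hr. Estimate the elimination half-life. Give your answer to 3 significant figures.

20.1 hours

k = ln(C₁/C₂) / (t₂ − t₁) = ln(192/52.2) / (41.4 − 3.70)
  = 1.302 / 37.70 = 0.03455 hr⁻¹
t½ = ln 2 / k = ln 2 / 0.03455 ≈ 20.1 hours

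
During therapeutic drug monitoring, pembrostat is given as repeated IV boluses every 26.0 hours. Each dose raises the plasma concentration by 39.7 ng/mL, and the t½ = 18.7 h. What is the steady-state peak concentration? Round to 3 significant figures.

k = ln 2 / 18.7 = 0.03707 h⁻¹
Fraction remaining after one interval: e^(−kτ) = e^(−0.03707 × 26.0) = 0.3815
R = 1 / (1 − 0.3815) = 1.617
Css,max = 39.7 × 1.617 ≈ 64.2 ng/mL

64.2 ng/mL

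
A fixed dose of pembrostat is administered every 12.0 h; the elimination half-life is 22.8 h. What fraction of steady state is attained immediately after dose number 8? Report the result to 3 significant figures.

k = ln 2 / 22.8 = 0.03040 h⁻¹
f_n = 1 − e^(−nkτ) = 1 − e^(−8 × 0.03040 × 12.0) = 1 − e^(−2.919) = 1 − 0.05401 ≈ 0.946

0.946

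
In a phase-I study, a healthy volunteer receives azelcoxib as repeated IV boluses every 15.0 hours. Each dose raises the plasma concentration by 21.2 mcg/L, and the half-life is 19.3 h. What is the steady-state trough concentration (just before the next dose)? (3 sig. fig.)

29.7 mcg/L

k = ln 2 / 19.3 = 0.03591 h⁻¹
Fraction remaining after one interval: e^(−kτ) = e^(−0.03591 × 15.0) = 0.5835
R = 1 / (1 − 0.5835) = 2.401
Css,max = 21.2 × 2.401 = 50.90 mcg/L
Css,min = Css,max × e^(−kτ) = 50.90 × 0.5835 ≈ 29.7 mcg/L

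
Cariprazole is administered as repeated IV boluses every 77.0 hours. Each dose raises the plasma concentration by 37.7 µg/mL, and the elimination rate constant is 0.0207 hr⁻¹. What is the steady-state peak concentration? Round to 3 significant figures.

47.3 µg/mL

Fraction remaining after one interval: e^(−kτ) = e^(−0.02070 × 77.0) = 0.2031
R = 1 / (1 − 0.2031) = 1.255
Css,max = 37.7 × 1.255 ≈ 47.3 µg/mL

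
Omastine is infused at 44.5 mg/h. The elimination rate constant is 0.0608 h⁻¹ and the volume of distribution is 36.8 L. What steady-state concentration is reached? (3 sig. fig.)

19.9 µg/mL

CL = k · V = 0.0608 × 36.8 = 2.237 L/h
Css = rate / CL = 44.5 / 2.237 ≈ 19.9 µg/mL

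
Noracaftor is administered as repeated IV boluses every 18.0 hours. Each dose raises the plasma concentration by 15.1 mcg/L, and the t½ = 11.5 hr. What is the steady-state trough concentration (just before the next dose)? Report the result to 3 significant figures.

7.71 mcg/L

k = ln 2 / 11.5 = 0.06027 hr⁻¹
Fraction remaining after one interval: e^(−kτ) = e^(−0.06027 × 18.0) = 0.3379
R = 1 / (1 − 0.3379) = 1.510
Css,max = 15.1 × 1.510 = 22.81 mcg/L
Css,min = Css,max × e^(−kτ) = 22.81 × 0.3379 ≈ 7.71 mcg/L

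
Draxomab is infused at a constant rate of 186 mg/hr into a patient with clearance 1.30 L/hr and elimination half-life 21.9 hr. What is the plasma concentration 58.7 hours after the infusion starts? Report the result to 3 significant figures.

Css = rate / CL = 186 / 1.30 = 143.1 mg/L
k = ln 2 / 21.9 = 0.03165 hr⁻¹
C(t) = Css (1 − e^(−kt)) = 143.1 × (1 − e^(−1.858)) = 143.1 × 0.8440 ≈ 121 mg/L

121 mg/L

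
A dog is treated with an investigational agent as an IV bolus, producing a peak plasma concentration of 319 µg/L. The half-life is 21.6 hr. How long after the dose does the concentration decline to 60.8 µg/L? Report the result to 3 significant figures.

51.7 hours

k = ln 2 / 21.6 = 0.03209 hr⁻¹
C(t) = C₀ e^(−kt)  ⇒  t = ln(C₀/C) / k
t = ln(319/60.8) / 0.03209 = 1.658 / 0.03209 ≈ 51.7 hours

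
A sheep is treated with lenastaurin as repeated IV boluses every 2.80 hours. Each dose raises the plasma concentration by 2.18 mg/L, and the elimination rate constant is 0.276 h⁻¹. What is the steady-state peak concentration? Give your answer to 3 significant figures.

Fraction remaining after one interval: e^(−kτ) = e^(−0.2760 × 2.80) = 0.4617
R = 1 / (1 − 0.4617) = 1.858
Css,max = 2.18 × 1.858 ≈ 4.05 mg/L

4.05 mg/L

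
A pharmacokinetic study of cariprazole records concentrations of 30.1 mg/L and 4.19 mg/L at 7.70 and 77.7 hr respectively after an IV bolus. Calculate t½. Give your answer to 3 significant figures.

24.6 hours

k = ln(C₁/C₂) / (t₂ − t₁) = ln(30.1/4.19) / (77.7 − 7.70)
  = 1.972 / 70.00 = 0.02817 hr⁻¹
t½ = ln 2 / k = ln 2 / 0.02817 ≈ 24.6 hours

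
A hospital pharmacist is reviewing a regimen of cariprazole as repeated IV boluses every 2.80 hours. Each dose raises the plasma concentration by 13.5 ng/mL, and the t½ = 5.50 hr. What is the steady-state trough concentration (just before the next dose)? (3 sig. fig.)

31.9 ng/mL

k = ln 2 / 5.50 = 0.1260 hr⁻¹
Fraction remaining after one interval: e^(−kτ) = e^(−0.1260 × 2.80) = 0.7027
R = 1 / (1 − 0.7027) = 3.363
Css,max = 13.5 × 3.363 = 45.40 ng/mL
Css,min = Css,max × e^(−kτ) = 45.40 × 0.7027 ≈ 31.9 ng/mL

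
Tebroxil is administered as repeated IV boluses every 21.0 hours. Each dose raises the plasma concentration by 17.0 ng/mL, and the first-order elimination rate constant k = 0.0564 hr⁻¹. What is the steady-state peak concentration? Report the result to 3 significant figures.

24.5 ng/mL

Fraction remaining after one interval: e^(−kτ) = e^(−0.05640 × 21.0) = 0.3059
R = 1 / (1 − 0.3059) = 1.441
Css,max = 17.0 × 1.441 ≈ 24.5 ng/mL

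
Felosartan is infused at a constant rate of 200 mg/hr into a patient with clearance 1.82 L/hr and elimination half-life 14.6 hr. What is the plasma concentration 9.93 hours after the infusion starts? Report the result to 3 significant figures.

41.3 µg/mL

Css = rate / CL = 200 / 1.82 = 109.9 µg/mL
k = ln 2 / 14.6 = 0.04748 hr⁻¹
C(t) = Css (1 − e^(−kt)) = 109.9 × (1 − e^(−0.4714)) = 109.9 × 0.3759 ≈ 41.3 µg/mL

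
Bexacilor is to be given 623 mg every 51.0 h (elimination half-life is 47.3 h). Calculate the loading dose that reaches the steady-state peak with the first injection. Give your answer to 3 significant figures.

1180 mg

k = ln 2 / 47.3 = 0.01465 h⁻¹
Accumulation ratio R = 1 / (1 − e^(−kτ)) = 1 / (1 − e^(−0.01465×51.0)) = 1 / (1 − 0.4736) = 1.900
Loading dose = maintenance dose × R = 623 × 1.900 ≈ 1180 mg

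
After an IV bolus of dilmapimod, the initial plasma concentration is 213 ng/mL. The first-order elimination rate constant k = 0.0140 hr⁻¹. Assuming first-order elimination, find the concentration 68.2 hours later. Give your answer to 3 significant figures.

82.0 ng/mL

C(t) = C₀ e^(−kt) = 213 × e^(−0.01400 × 68.2) = 213 × e^(−0.9548) = 213 × 0.3849 ≈ 82.0 ng/mL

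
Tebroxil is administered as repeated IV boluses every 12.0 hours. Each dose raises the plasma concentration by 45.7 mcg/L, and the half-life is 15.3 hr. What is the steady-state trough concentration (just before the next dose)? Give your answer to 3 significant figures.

k = ln 2 / 15.3 = 0.04530 hr⁻¹
Fraction remaining after one interval: e^(−kτ) = e^(−0.04530 × 12.0) = 0.5806
R = 1 / (1 − 0.5806) = 2.385
Css,max = 45.7 × 2.385 = 109.0 mcg/L
Css,min = Css,max × e^(−kτ) = 109.0 × 0.5806 ≈ 63.3 mcg/L

63.3 mcg/L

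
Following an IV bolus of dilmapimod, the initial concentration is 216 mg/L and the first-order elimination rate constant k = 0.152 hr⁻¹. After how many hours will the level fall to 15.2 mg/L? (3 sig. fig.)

17.5 hours

C(t) = C₀ e^(−kt)  ⇒  t = ln(C₀/C) / k
t = ln(216/15.2) / 0.1520 = 2.654 / 0.1520 ≈ 17.5 hours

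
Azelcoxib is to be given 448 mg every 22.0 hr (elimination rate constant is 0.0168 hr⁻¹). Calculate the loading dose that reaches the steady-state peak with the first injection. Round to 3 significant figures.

Accumulation ratio R = 1 / (1 − e^(−kτ)) = 1 / (1 − e^(−0.01680×22.0)) = 1 / (1 − 0.6910) = 3.236
Loading dose = maintenance dose × R = 448 × 3.236 ≈ 1450 mg

1450 mg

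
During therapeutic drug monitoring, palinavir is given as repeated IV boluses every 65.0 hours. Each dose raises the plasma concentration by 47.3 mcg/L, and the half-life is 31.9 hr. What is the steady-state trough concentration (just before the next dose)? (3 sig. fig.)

k = ln 2 / 31.9 = 0.02173 hr⁻¹
Fraction remaining after one interval: e^(−kτ) = e^(−0.02173 × 65.0) = 0.2436
R = 1 / (1 − 0.2436) = 1.322
Css,max = 47.3 × 1.322 = 62.53 mcg/L
Css,min = Css,max × e^(−kτ) = 62.53 × 0.2436 ≈ 15.2 mcg/L

15.2 mcg/L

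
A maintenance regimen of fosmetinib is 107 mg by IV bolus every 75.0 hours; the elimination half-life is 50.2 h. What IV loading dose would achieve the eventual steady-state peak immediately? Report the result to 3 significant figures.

k = ln 2 / 50.2 = 0.01381 h⁻¹
Accumulation ratio R = 1 / (1 − e^(−kτ)) = 1 / (1 − e^(−0.01381×75.0)) = 1 / (1 − 0.3550) = 1.550
Loading dose = maintenance dose × R = 107 × 1.550 ≈ 166 mg

166 mg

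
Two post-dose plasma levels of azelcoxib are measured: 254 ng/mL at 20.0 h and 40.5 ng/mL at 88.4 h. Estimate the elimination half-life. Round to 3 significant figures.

25.8 hours

k = ln(C₁/C₂) / (t₂ − t₁) = ln(254/40.5) / (88.4 − 20.0)
  = 1.836 / 68.40 = 0.02684 h⁻¹
t½ = ln 2 / k = ln 2 / 0.02684 ≈ 25.8 hours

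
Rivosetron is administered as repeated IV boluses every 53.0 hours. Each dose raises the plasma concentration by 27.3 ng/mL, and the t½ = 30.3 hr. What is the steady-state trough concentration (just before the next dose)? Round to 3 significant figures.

k = ln 2 / 30.3 = 0.02288 hr⁻¹
Fraction remaining after one interval: e^(−kτ) = e^(−0.02288 × 53.0) = 0.2975
R = 1 / (1 − 0.2975) = 1.423
Css,max = 27.3 × 1.423 = 38.86 ng/mL
Css,min = Css,max × e^(−kτ) = 38.86 × 0.2975 ≈ 11.6 ng/mL

11.6 ng/mL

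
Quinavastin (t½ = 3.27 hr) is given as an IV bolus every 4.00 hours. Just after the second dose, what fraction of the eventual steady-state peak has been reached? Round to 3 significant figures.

k = ln 2 / 3.27 = 0.2120 hr⁻¹
f_n = 1 − e^(−nkτ) = 1 − e^(−2 × 0.2120 × 4.00) = 1 − e^(−1.696) = 1 − 0.1835 ≈ 0.817

0.817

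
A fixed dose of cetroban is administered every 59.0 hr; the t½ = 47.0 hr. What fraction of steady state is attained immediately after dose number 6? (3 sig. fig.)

k = ln 2 / 47.0 = 0.01475 hr⁻¹
f_n = 1 − e^(−nkτ) = 1 − e^(−6 × 0.01475 × 59.0) = 1 − e^(−5.221) = 1 − 0.005403 ≈ 0.995

0.995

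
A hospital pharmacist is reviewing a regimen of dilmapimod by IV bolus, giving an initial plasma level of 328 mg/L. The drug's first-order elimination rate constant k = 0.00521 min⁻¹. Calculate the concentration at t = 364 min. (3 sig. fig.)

49.2 mg/L

C(t) = C₀ e^(−kt) = 328 × e^(−0.005210 × 364) = 328 × e^(−1.896) = 328 × 0.1501 ≈ 49.2 mg/L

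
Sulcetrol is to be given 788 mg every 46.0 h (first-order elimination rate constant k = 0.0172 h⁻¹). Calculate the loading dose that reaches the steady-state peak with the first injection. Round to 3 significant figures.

1440 mg

Accumulation ratio R = 1 / (1 − e^(−kτ)) = 1 / (1 − e^(−0.01720×46.0)) = 1 / (1 − 0.4533) = 1.829
Loading dose = maintenance dose × R = 788 × 1.829 ≈ 1440 mg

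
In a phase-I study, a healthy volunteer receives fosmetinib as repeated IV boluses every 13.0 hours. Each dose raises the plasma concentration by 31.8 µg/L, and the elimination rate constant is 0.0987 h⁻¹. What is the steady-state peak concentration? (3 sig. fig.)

44.0 µg/L

Fraction remaining after one interval: e^(−kτ) = e^(−0.09870 × 13.0) = 0.2772
R = 1 / (1 − 0.2772) = 1.383
Css,max = 31.8 × 1.383 ≈ 44.0 µg/L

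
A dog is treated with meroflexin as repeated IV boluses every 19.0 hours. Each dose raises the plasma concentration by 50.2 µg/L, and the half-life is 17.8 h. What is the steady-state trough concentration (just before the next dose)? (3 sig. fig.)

k = ln 2 / 17.8 = 0.03894 h⁻¹
Fraction remaining after one interval: e^(−kτ) = e^(−0.03894 × 19.0) = 0.4772
R = 1 / (1 − 0.4772) = 1.913
Css,max = 50.2 × 1.913 = 96.02 µg/L
Css,min = Css,max × e^(−kτ) = 96.02 × 0.4772 ≈ 45.8 µg/L

45.8 µg/L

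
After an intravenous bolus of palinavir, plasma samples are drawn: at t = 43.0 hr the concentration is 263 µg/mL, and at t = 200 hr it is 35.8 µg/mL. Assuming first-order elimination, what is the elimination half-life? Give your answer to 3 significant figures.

54.6 hours

k = ln(C₁/C₂) / (t₂ − t₁) = ln(263/35.8) / (200 − 43.0)
  = 1.994 / 157.0 = 0.01270 hr⁻¹
t½ = ln 2 / k = ln 2 / 0.01270 ≈ 54.6 hours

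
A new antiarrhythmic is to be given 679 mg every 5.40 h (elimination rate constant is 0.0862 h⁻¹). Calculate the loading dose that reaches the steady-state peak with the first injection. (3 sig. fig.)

1820 mg

Accumulation ratio R = 1 / (1 − e^(−kτ)) = 1 / (1 − e^(−0.08620×5.40)) = 1 / (1 − 0.6278) = 2.687
Loading dose = maintenance dose × R = 679 × 2.687 ≈ 1820 mg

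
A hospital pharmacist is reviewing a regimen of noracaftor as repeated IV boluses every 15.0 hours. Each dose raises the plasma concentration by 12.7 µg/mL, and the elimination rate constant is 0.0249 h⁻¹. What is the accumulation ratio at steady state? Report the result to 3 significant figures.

3.21

Fraction remaining after one interval: e^(−kτ) = e^(−0.02490 × 15.0) = 0.6883
R = 1 / (1 − 0.6883) = 1 / 0.3117 ≈ 3.21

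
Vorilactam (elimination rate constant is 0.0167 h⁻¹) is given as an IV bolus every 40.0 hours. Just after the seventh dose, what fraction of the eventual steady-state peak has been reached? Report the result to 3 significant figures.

f_n = 1 − e^(−nkτ) = 1 − e^(−7 × 0.01670 × 40.0) = 1 − e^(−4.676) = 1 − 0.009316 ≈ 0.991

0.991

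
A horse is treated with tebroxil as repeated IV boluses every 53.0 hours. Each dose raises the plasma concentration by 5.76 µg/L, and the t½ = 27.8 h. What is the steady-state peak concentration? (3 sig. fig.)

k = ln 2 / 27.8 = 0.02493 h⁻¹
Fraction remaining after one interval: e^(−kτ) = e^(−0.02493 × 53.0) = 0.2667
R = 1 / (1 − 0.2667) = 1.364
Css,max = 5.76 × 1.364 ≈ 7.86 µg/L

7.86 µg/L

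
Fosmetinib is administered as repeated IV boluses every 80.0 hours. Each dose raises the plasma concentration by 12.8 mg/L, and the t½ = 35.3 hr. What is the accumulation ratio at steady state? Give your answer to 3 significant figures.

k = ln 2 / 35.3 = 0.01964 hr⁻¹
Fraction remaining after one interval: e^(−kτ) = e^(−0.01964 × 80.0) = 0.2079
R = 1 / (1 − 0.2079) = 1 / 0.7921 ≈ 1.26

1.26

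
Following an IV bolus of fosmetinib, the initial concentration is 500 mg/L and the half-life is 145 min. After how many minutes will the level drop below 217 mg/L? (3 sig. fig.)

175 minutes

k = ln 2 / 145 = 0.004780 min⁻¹
C(t) = C₀ e^(−kt)  ⇒  t = ln(C₀/C) / k
t = ln(500/217) / 0.004780 = 0.8347 / 0.004780 ≈ 175 minutes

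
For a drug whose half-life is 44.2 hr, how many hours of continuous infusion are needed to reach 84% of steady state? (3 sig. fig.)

k = ln 2 / 44.2 = 0.01568 hr⁻¹
f = 1 − e^(−kt)  ⇒  t = −ln(1 − f) / k
t = −ln(1 − 0.84) / 0.01568 = 1.833 / 0.01568 ≈ 117 hours

117 hours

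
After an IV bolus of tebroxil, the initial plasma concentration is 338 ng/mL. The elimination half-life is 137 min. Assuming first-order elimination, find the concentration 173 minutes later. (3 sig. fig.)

141 ng/mL

k = ln 2 / 137 = 0.005059 min⁻¹
C(t) = C₀ e^(−kt) = 338 × e^(−0.005059 × 173) = 338 × e^(−0.8753) = 338 × 0.4167 ≈ 141 ng/mL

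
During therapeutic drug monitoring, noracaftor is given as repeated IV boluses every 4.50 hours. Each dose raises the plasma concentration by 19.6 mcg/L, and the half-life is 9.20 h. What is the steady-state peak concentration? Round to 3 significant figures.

68.2 mcg/L

k = ln 2 / 9.20 = 0.07534 h⁻¹
Fraction remaining after one interval: e^(−kτ) = e^(−0.07534 × 4.50) = 0.7125
R = 1 / (1 − 0.7125) = 3.478
Css,max = 19.6 × 3.478 ≈ 68.2 mcg/L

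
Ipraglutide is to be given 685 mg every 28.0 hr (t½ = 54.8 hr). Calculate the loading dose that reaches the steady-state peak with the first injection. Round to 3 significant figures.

k = ln 2 / 54.8 = 0.01265 hr⁻¹
Accumulation ratio R = 1 / (1 − e^(−kτ)) = 1 / (1 − e^(−0.01265×28.0)) = 1 / (1 − 0.7018) = 3.353
Loading dose = maintenance dose × R = 685 × 3.353 ≈ 2300 mg

2300 mg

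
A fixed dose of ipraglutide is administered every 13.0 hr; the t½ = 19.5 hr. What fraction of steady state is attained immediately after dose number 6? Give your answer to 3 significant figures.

0.938

k = ln 2 / 19.5 = 0.03555 hr⁻¹
f_n = 1 − e^(−nkτ) = 1 − e^(−6 × 0.03555 × 13.0) = 1 − e^(−2.773) = 1 − 0.06250 ≈ 0.938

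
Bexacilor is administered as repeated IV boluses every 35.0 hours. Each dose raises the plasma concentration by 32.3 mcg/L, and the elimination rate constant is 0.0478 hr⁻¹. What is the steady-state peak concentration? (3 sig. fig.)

39.8 mcg/L

Fraction remaining after one interval: e^(−kτ) = e^(−0.04780 × 35.0) = 0.1877
R = 1 / (1 − 0.1877) = 1.231
Css,max = 32.3 × 1.231 ≈ 39.8 mcg/L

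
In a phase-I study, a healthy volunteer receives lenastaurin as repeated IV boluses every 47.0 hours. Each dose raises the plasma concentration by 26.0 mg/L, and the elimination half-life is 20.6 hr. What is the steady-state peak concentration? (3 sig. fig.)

32.7 mg/L

k = ln 2 / 20.6 = 0.03365 hr⁻¹
Fraction remaining after one interval: e^(−kτ) = e^(−0.03365 × 47.0) = 0.2057
R = 1 / (1 − 0.2057) = 1.259
Css,max = 26.0 × 1.259 ≈ 32.7 mg/L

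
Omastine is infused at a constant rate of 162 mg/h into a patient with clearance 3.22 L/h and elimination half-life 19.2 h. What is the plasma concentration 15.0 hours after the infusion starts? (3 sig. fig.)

21.0 mg/L

Css = rate / CL = 162 / 3.22 = 50.31 mg/L
k = ln 2 / 19.2 = 0.03610 h⁻¹
C(t) = Css (1 − e^(−kt)) = 50.31 × (1 − e^(−0.5415)) = 50.31 × 0.4181 ≈ 21.0 mg/L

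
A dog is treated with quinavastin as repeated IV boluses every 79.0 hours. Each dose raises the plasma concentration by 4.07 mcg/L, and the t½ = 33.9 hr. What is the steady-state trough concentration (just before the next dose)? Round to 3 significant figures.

k = ln 2 / 33.9 = 0.02045 hr⁻¹
Fraction remaining after one interval: e^(−kτ) = e^(−0.02045 × 79.0) = 0.1988
R = 1 / (1 − 0.1988) = 1.248
Css,max = 4.07 × 1.248 = 5.080 mcg/L
Css,min = Css,max × e^(−kτ) = 5.080 × 0.1988 ≈ 1.01 mcg/L

1.01 mcg/L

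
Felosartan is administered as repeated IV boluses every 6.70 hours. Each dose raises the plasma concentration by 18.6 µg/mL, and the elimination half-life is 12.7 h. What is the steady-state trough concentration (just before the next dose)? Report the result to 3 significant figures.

k = ln 2 / 12.7 = 0.05458 h⁻¹
Fraction remaining after one interval: e^(−kτ) = e^(−0.05458 × 6.70) = 0.6937
R = 1 / (1 − 0.6937) = 3.265
Css,max = 18.6 × 3.265 = 60.73 µg/mL
Css,min = Css,max × e^(−kτ) = 60.73 × 0.6937 ≈ 42.1 µg/mL

42.1 µg/mL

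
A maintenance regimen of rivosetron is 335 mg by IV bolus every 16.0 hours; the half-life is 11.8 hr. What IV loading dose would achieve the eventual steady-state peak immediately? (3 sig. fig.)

k = ln 2 / 11.8 = 0.05874 hr⁻¹
Accumulation ratio R = 1 / (1 − e^(−kτ)) = 1 / (1 − e^(−0.05874×16.0)) = 1 / (1 − 0.3907) = 1.641
Loading dose = maintenance dose × R = 335 × 1.641 ≈ 550 mg

550 mg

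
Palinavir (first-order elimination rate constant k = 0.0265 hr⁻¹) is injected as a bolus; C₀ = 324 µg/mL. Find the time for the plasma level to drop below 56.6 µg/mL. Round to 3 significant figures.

C(t) = C₀ e^(−kt)  ⇒  t = ln(C₀/C) / k
t = ln(324/56.6) / 0.02650 = 1.745 / 0.02650 ≈ 65.8 hours

65.8 hours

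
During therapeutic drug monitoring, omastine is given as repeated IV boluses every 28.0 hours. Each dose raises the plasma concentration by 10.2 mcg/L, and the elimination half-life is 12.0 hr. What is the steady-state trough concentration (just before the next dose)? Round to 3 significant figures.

2.52 mcg/L

k = ln 2 / 12.0 = 0.05776 hr⁻¹
Fraction remaining after one interval: e^(−kτ) = e^(−0.05776 × 28.0) = 0.1984
R = 1 / (1 − 0.1984) = 1.248
Css,max = 10.2 × 1.248 = 12.72 mcg/L
Css,min = Css,max × e^(−kτ) = 12.72 × 0.1984 ≈ 2.52 mcg/L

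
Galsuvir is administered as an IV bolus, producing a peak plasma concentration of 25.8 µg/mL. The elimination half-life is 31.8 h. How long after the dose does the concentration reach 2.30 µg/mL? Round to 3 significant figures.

111 hours

k = ln 2 / 31.8 = 0.02180 h⁻¹
C(t) = C₀ e^(−kt)  ⇒  t = ln(C₀/C) / k
t = ln(25.8/2.30) / 0.02180 = 2.417 / 0.02180 ≈ 111 hours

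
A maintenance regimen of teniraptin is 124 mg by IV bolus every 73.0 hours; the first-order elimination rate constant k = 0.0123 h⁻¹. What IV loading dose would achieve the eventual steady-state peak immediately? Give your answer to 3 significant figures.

Accumulation ratio R = 1 / (1 − e^(−kτ)) = 1 / (1 − e^(−0.01230×73.0)) = 1 / (1 − 0.4074) = 1.688
Loading dose = maintenance dose × R = 124 × 1.688 ≈ 209 mg

209 mg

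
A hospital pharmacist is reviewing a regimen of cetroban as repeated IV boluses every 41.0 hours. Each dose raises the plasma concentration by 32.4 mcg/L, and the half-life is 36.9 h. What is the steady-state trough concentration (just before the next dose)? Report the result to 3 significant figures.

27.9 mcg/L

k = ln 2 / 36.9 = 0.01878 h⁻¹
Fraction remaining after one interval: e^(−kτ) = e^(−0.01878 × 41.0) = 0.4629
R = 1 / (1 − 0.4629) = 1.862
Css,max = 32.4 × 1.862 = 60.33 mcg/L
Css,min = Css,max × e^(−kτ) = 60.33 × 0.4629 ≈ 27.9 mcg/L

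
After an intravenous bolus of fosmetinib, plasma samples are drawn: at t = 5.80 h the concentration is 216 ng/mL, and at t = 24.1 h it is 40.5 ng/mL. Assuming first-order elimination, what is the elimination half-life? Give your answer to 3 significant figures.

k = ln(C₁/C₂) / (t₂ − t₁) = ln(216/40.5) / (24.1 − 5.80)
  = 1.674 / 18.30 = 0.09147 h⁻¹
t½ = ln 2 / k = ln 2 / 0.09147 ≈ 7.58 hours

7.58 hours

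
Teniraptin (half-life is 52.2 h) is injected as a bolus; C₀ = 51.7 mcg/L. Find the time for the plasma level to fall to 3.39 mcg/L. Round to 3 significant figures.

k = ln 2 / 52.2 = 0.01328 h⁻¹
C(t) = C₀ e^(−kt)  ⇒  t = ln(C₀/C) / k
t = ln(51.7/3.39) / 0.01328 = 2.725 / 0.01328 ≈ 205 hours

205 hours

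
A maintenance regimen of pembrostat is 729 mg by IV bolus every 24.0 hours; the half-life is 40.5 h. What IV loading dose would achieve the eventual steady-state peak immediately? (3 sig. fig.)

2160 mg

k = ln 2 / 40.5 = 0.01711 h⁻¹
Accumulation ratio R = 1 / (1 − e^(−kτ)) = 1 / (1 − e^(−0.01711×24.0)) = 1 / (1 − 0.6632) = 2.969
Loading dose = maintenance dose × R = 729 × 2.969 ≈ 2160 mg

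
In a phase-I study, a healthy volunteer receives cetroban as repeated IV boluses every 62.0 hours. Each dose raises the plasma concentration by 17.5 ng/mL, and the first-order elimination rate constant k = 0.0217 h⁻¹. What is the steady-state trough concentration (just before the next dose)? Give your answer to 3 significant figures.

Fraction remaining after one interval: e^(−kτ) = e^(−0.02170 × 62.0) = 0.2604
R = 1 / (1 − 0.2604) = 1.352
Css,max = 17.5 × 1.352 = 23.66 ng/mL
Css,min = Css,max × e^(−kτ) = 23.66 × 0.2604 ≈ 6.16 ng/mL

6.16 ng/mL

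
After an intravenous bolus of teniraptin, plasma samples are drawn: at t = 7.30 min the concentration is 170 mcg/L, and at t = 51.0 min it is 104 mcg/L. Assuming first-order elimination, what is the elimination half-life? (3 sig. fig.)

k = ln(C₁/C₂) / (t₂ − t₁) = ln(170/104) / (51.0 − 7.30)
  = 0.4914 / 43.70 = 0.01125 min⁻¹
t½ = ln 2 / k = ln 2 / 0.01125 ≈ 61.6 minutes

61.6 minutes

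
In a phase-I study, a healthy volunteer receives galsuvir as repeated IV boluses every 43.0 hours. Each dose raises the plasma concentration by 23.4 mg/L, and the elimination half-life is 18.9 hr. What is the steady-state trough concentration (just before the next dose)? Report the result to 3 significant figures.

6.09 mg/L

k = ln 2 / 18.9 = 0.03667 hr⁻¹
Fraction remaining after one interval: e^(−kτ) = e^(−0.03667 × 43.0) = 0.2066
R = 1 / (1 − 0.2066) = 1.260
Css,max = 23.4 × 1.260 = 29.49 mg/L
Css,min = Css,max × e^(−kτ) = 29.49 × 0.2066 ≈ 6.09 mg/L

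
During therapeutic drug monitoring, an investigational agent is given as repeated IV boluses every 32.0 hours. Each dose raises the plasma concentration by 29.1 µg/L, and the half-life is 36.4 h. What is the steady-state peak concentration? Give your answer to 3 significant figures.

k = ln 2 / 36.4 = 0.01904 h⁻¹
Fraction remaining after one interval: e^(−kτ) = e^(−0.01904 × 32.0) = 0.5437
R = 1 / (1 − 0.5437) = 2.192
Css,max = 29.1 × 2.192 ≈ 63.8 µg/L

63.8 µg/L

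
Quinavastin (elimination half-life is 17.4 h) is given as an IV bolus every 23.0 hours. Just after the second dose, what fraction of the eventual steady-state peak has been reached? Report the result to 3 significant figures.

k = ln 2 / 17.4 = 0.03984 h⁻¹
f_n = 1 − e^(−nkτ) = 1 − e^(−2 × 0.03984 × 23.0) = 1 − e^(−1.832) = 1 − 0.1600 ≈ 0.840

0.840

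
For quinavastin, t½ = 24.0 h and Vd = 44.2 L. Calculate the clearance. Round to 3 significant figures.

k = ln 2 / t½ = ln 2 / 24.0 = 0.02888 h⁻¹
CL = k · V = 0.02888 × 44.2 ≈ 1.28 L/h

1.28 L/h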